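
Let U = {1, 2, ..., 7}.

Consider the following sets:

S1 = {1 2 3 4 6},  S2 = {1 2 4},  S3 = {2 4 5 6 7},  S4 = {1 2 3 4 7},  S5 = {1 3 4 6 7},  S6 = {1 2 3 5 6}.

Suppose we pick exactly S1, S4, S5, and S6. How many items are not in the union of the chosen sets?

0

Union of S1, S4, S5, S6 = {1, 2, 3, 4, 5, 6, 7} — that's every item, so 0 are uncovered.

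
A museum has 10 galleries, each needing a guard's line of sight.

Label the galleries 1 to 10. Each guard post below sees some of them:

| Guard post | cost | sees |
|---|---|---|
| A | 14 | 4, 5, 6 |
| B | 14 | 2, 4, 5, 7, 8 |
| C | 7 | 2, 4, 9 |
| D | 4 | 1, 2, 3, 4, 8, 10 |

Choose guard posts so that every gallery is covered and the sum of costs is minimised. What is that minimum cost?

39

A, B, C, D together cover every gallery (A ∪ B ∪ C ∪ D = {1, 2, 3, 4, 5, 6, 7, 8, 9, 10}); total cost 14 + 14 + 7 + 4 = 39.
No covering selection has total cost below 39.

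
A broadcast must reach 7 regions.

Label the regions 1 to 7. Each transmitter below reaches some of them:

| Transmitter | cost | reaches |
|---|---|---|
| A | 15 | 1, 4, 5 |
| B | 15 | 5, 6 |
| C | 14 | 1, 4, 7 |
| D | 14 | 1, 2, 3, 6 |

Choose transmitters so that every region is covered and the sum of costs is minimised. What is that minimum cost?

43

A, C, D together cover every region (A ∪ C ∪ D = {1, 2, 3, 4, 5, 6, 7}); total cost 15 + 14 + 14 = 43.
No covering selection has total cost below 43.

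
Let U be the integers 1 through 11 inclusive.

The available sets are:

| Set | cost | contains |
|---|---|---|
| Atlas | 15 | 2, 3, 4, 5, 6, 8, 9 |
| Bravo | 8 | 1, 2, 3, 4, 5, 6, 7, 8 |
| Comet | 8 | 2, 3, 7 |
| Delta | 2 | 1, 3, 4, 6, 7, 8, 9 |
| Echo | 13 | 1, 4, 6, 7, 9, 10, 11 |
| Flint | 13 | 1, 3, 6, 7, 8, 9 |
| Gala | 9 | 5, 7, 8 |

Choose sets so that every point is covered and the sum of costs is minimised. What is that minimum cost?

21

Bravo, Echo together cover every point (Bravo ∪ Echo = {1, 2, 3, 4, 5, 6, 7, 8, 9, 10, 11}); total cost 8 + 13 = 21.
The greedy pick Delta, Bravo, Echo costs 23; no covering selection beats 21.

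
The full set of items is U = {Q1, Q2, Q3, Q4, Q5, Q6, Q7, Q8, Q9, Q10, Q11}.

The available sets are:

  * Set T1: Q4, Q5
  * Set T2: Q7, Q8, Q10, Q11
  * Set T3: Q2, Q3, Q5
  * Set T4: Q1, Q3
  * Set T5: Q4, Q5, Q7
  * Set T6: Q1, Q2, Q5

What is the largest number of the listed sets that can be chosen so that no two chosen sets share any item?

3

T1, T2, T4 are pairwise disjoint (T1={Q4,Q5}; T2={Q7,Q8,Q10,Q11}; T4={Q1,Q3}).
Every remaining set overlaps one of these, and no 4 of the listed sets are pairwise disjoint, so 3 is the maximum.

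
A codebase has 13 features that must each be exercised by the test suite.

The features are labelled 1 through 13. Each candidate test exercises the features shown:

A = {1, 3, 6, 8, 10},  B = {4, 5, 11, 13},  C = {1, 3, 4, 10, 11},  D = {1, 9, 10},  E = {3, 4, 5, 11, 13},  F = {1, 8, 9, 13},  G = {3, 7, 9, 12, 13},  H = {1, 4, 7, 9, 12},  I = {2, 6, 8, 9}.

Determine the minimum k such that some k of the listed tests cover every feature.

C and E and H and I together: C ∪ E ∪ H ∪ I = {1, 2, 3, 4, 5, 6, 7, 8, 9, 10, 11, 12, 13} — every feature is covered.
No 3 of the 9 tests cover everything (all 84 combinations miss at least one feature), so 4 is optimal.

4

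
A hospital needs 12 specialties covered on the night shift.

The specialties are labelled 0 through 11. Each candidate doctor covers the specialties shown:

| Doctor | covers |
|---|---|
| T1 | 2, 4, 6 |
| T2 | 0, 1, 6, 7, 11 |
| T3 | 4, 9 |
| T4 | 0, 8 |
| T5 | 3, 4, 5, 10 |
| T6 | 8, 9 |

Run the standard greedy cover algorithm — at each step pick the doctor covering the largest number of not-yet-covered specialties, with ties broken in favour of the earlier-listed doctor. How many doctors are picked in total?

Greedy: pick T2 (covers 5 new) → pick T5 (covers 4 new) → pick T6 (covers 2 new) → pick T1 (covers 1 new). Total picks: 4.

4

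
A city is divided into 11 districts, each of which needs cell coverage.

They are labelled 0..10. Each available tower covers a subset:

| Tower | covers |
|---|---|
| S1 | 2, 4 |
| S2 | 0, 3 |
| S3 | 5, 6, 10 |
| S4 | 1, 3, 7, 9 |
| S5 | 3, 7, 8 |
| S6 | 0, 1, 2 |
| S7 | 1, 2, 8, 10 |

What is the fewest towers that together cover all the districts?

5

Take {S1, S2, S3, S4, S7}. Their union is {0, 1, 2, 3, 4, 5, 6, 7, 8, 9, 10}, which is all 11 districts.
No 4 of the 7 towers cover everything (all 35 combinations miss at least one district), so 5 is optimal.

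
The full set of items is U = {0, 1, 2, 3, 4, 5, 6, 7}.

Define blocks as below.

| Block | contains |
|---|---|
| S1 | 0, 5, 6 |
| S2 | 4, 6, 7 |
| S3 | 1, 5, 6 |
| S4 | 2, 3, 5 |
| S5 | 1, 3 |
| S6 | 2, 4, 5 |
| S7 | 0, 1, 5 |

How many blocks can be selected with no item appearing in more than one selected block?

2

S2, S4 are pairwise disjoint (S2={4,6,7}; S4={2,3,5}).
Every remaining block overlaps one of these, and no 3 of the listed blocks are pairwise disjoint, so 2 is the maximum.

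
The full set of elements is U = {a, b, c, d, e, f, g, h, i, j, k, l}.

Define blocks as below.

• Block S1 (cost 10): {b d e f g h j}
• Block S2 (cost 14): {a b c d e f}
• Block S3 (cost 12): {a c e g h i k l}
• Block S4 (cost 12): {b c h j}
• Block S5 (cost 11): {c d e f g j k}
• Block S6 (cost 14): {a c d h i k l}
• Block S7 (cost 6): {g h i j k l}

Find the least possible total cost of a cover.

S2, S7 together cover every element (S2 ∪ S7 = {a, b, c, d, e, f, g, h, i, j, k, l}); total cost 14 + 6 = 20.
No covering selection has total cost below 20.

20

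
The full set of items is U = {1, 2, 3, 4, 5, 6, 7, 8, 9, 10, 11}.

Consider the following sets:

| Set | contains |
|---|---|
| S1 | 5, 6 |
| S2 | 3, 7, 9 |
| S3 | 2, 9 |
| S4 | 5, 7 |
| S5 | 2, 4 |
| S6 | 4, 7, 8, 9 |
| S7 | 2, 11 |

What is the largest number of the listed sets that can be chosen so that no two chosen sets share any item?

S1, S2, S5 are pairwise disjoint (S1={5,6}; S2={3,7,9}; S5={2,4}).
Every remaining set overlaps one of these, and no 4 of the listed sets are pairwise disjoint, so 3 is the maximum.

3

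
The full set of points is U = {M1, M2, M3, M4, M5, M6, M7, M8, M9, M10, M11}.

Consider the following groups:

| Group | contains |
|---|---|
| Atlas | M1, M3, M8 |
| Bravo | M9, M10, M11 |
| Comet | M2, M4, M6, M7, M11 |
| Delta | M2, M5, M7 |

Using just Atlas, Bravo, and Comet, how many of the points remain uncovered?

1

Union of Atlas, Bravo, Comet = {M1, M2, M3, M4, M6, M7, M8, M9, M10, M11}.
Not covered: M5 — 1 point.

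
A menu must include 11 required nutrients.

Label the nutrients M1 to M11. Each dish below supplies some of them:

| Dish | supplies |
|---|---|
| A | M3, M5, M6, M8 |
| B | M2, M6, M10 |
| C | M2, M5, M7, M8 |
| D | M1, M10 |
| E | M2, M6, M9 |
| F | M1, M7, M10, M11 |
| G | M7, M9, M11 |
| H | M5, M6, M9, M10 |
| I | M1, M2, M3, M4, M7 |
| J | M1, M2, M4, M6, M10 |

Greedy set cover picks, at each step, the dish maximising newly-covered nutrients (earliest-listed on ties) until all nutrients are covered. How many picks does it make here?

4

Greedy: pick I (covers 5 new) → pick H (covers 4 new) → pick A (covers 1 new) → pick F (covers 1 new). Total picks: 4.
(The true minimum cover uses only 3 dishes, so greedy is not optimal here.)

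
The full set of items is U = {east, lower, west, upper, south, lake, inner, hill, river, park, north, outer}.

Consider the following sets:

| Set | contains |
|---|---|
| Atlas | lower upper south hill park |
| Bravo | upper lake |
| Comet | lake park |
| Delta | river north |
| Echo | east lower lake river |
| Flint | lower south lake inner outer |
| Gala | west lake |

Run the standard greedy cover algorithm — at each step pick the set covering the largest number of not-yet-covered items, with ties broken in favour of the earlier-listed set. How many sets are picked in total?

Greedy: pick Atlas (covers 5 new) → pick Echo (covers 3 new) → pick Flint (covers 2 new) → pick Delta (covers 1 new) → pick Gala (covers 1 new). Total picks: 5.

5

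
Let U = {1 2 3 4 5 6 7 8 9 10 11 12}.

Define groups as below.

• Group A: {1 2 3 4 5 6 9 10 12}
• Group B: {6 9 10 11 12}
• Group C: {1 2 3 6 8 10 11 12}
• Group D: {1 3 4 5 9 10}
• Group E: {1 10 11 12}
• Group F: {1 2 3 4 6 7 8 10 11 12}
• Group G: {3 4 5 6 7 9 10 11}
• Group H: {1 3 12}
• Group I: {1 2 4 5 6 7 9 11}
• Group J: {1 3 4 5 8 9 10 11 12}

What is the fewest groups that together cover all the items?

2

D and F cover everything between them: the union {1, 2, 3, 4, 5, 6, 7, 8, 9, 10, 11, 12} is all of U.
No single group has all 12 items (the largest, F, has 10), so 2 is optimal.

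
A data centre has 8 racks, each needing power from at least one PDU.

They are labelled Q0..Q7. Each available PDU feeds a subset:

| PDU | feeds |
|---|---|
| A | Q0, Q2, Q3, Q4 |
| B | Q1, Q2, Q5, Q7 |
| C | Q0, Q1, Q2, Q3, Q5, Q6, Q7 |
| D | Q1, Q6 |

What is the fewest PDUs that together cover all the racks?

2

Take {A, C}. Their union is {Q0, Q1, Q2, Q3, Q4, Q5, Q6, Q7}, which is all 8 racks.
No single PDU has all 8 racks (the largest, C, has 7), so 2 is optimal.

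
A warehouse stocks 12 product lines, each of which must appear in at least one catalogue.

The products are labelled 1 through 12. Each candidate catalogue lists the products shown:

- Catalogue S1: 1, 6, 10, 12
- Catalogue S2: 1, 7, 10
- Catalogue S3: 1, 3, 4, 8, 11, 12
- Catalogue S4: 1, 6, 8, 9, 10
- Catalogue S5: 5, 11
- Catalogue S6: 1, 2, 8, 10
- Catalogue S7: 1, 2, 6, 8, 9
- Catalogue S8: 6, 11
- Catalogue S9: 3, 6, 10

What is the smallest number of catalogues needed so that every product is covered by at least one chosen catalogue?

S2 and S3 and S5 and S7 together: S2 ∪ S3 ∪ S5 ∪ S7 = {1, 2, 3, 4, 5, 6, 7, 8, 9, 10, 11, 12} — every product is covered.
No 3 of the 9 catalogues cover everything (all 84 combinations miss at least one product), so 4 is optimal.

4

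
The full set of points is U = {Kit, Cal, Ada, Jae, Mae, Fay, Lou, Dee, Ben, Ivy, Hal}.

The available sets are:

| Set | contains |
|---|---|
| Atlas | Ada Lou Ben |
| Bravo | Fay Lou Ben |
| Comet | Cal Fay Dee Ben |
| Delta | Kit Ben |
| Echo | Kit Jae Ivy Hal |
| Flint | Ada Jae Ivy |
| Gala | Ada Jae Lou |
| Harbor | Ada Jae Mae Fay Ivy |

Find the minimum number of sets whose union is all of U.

4

Bravo, Comet, Echo, and Harbor cover everything between them: the union {Kit, Cal, Ada, Jae, Mae, Fay, Lou, Dee, Ben, Ivy, Hal} is all of U.
No 3 of the 8 sets cover everything (all 56 combinations miss at least one point), so 4 is optimal.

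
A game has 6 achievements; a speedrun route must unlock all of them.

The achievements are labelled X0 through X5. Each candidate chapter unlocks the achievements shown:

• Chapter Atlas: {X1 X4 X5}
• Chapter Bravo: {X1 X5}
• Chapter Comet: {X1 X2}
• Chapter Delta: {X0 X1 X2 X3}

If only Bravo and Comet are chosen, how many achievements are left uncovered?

Union of Bravo, Comet = {X1, X2, X5}.
Not covered: X0, X3, X4 — 3 achievements.

3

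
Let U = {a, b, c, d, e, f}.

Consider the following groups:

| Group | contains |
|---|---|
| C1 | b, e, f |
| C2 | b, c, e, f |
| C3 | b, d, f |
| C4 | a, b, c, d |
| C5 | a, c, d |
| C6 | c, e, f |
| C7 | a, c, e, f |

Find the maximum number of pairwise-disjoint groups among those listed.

C1, C5 are pairwise disjoint (C1={b,e,f}; C5={a,c,d}).
Every remaining group overlaps one of these, and no 3 of the listed groups are pairwise disjoint, so 2 is the maximum.

2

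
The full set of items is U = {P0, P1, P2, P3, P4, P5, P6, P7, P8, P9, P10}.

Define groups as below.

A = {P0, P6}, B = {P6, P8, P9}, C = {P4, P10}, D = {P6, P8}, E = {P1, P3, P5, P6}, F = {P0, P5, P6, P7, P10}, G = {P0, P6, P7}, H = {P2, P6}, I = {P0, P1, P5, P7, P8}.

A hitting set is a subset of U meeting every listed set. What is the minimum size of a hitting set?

T = {P5, P6, P10} meets every group (each contains at least one member of T), and |T| = 3.
The groups C, H, I are pairwise disjoint, so any hitting set needs a separate item for each — at least 3. Hence 3 is optimal.

3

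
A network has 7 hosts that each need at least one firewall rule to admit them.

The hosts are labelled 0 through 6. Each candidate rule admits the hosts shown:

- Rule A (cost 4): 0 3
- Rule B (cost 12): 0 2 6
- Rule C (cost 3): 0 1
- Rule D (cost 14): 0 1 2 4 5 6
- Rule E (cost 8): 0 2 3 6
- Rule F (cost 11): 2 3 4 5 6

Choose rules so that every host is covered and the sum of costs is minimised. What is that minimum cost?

14

C, F together cover every host (C ∪ F = {0, 1, 2, 3, 4, 5, 6}); total cost 3 + 11 = 14.
No covering selection has total cost below 14.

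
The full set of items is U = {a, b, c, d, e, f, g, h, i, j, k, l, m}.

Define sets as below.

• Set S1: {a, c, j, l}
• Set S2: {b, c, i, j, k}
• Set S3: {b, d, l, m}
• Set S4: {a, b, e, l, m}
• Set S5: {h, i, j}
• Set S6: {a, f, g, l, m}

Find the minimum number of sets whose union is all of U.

5

S2 and S3 and S4 and S5 and S6 together: S2 ∪ S3 ∪ S4 ∪ S5 ∪ S6 = {a, b, c, d, e, f, g, h, i, j, k, l, m} — every item is covered.
No 4 of the 6 sets cover everything (all 15 combinations miss at least one item), so 5 is optimal.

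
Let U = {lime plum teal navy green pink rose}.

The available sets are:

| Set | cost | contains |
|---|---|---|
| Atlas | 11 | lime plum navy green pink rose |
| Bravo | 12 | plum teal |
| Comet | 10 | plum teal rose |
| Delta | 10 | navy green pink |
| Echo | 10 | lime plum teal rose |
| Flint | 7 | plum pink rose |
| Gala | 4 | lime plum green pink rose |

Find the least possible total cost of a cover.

Delta, Echo together cover every item (Delta ∪ Echo = {lime, plum, teal, navy, green, pink, rose}); total cost 10 + 10 = 20.
The greedy pick Gala, Comet, Delta costs 24; no covering selection beats 20.

20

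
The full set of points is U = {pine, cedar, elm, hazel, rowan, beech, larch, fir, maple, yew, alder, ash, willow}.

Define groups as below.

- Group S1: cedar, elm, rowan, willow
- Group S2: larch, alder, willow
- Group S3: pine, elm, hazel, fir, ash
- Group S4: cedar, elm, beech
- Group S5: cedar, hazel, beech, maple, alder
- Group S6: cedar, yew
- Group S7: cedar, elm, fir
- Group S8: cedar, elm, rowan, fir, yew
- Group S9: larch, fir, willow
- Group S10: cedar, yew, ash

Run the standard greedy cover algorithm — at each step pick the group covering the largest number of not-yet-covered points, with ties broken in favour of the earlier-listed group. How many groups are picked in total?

5

Greedy: pick S3 (covers 5 new) → pick S5 (covers 4 new) → pick S1 (covers 2 new) → pick S2 (covers 1 new) → pick S6 (covers 1 new). Total picks: 5.
(The true minimum cover uses only 4 groups, so greedy is not optimal here.)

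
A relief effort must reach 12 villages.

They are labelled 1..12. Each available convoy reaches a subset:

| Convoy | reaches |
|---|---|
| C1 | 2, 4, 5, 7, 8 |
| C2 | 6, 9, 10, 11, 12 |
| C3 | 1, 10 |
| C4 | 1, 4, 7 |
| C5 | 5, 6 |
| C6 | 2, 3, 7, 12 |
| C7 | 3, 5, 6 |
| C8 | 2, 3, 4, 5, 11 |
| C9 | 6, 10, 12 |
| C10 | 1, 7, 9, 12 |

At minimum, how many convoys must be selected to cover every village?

4

Take {C1, C2, C4, C8}. Their union is {1, 2, 3, 4, 5, 6, 7, 8, 9, 10, 11, 12}, which is all 12 villages.
No 3 of the 10 convoys cover everything (all 120 combinations miss at least one village), so 4 is optimal.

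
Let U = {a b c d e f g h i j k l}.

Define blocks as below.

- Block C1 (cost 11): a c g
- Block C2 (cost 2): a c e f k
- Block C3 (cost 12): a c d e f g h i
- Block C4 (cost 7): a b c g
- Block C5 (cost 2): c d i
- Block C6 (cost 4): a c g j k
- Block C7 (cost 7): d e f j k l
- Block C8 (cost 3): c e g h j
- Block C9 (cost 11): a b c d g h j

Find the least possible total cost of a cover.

C4, C5, C7, C8 together cover every item (C4 ∪ C5 ∪ C7 ∪ C8 = {a, b, c, d, e, f, g, h, i, j, k, l}); total cost 7 + 2 + 7 + 3 = 19.
The greedy pick C2, C5, C8, C4, C7 costs 21; no covering selection beats 19.

19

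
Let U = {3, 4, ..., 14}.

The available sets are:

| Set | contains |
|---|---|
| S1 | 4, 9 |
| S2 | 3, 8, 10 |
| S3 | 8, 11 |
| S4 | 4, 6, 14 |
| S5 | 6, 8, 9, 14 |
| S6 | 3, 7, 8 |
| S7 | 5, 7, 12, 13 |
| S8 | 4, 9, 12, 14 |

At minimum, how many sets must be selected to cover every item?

5

S2 and S3 and S4 and S5 and S7 together: S2 ∪ S3 ∪ S4 ∪ S5 ∪ S7 = {3, 4, 5, 6, 7, 8, 9, 10, 11, 12, 13, 14} — every item is covered.
No 4 of the 8 sets cover everything (all 70 combinations miss at least one item), so 5 is optimal.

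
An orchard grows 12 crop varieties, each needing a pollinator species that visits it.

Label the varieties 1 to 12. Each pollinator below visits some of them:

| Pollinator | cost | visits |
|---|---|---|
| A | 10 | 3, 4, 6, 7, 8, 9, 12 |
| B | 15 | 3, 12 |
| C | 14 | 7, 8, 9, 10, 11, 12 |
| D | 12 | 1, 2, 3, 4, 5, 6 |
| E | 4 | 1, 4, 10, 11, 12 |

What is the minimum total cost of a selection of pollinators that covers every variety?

C, D together cover every variety (C ∪ D = {1, 2, 3, 4, 5, 6, 7, 8, 9, 10, 11, 12}); total cost 14 + 12 = 26.
No covering selection has total cost below 26.

26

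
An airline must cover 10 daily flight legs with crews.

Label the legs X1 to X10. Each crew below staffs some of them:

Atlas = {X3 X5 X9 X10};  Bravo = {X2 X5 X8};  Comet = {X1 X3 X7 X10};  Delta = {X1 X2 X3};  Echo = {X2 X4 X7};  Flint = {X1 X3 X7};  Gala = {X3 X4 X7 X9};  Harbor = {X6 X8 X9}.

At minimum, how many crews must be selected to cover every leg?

Atlas and Echo and Flint and Harbor together: Atlas ∪ Echo ∪ Flint ∪ Harbor = {X1, X2, X3, X4, X5, X6, X7, X8, X9, X10} — every leg is covered.
No 3 of the 8 crews cover everything (all 56 combinations miss at least one leg), so 4 is optimal.

4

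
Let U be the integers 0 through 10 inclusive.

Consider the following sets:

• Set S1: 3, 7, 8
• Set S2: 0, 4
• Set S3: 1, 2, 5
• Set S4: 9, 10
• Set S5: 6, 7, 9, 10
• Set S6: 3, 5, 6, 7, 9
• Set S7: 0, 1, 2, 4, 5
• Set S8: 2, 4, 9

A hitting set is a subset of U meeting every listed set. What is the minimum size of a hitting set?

The 4 points {1, 4, 7, 9} hit every set.
The sets S1, S2, S3, S4 are pairwise disjoint, so any hitting set needs a separate point for each — at least 4. Hence 4 is optimal.

4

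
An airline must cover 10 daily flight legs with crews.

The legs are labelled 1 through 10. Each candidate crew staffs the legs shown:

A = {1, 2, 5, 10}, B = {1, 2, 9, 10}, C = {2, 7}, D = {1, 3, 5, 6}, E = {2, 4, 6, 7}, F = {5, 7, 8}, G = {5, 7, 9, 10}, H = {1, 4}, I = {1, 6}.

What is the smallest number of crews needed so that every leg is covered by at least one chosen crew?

Take {B, D, F, H}. Their union is {1, 2, 3, 4, 5, 6, 7, 8, 9, 10}, which is all 10 legs.
No 3 of the 9 crews cover everything (all 84 combinations miss at least one leg), so 4 is optimal.

4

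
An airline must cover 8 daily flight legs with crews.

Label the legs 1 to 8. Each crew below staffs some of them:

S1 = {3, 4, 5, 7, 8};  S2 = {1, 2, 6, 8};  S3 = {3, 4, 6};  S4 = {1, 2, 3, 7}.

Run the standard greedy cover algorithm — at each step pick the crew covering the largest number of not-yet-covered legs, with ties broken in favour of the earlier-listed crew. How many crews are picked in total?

2

Greedy: pick S1 (covers 5 new) → pick S2 (covers 3 new). Total picks: 2.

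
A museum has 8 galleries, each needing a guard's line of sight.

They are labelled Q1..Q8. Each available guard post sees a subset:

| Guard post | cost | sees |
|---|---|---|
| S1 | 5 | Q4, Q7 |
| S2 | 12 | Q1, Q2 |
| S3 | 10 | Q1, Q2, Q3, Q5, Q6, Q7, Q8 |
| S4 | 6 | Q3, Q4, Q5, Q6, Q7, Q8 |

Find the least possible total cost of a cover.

S1, S3 together cover every gallery (S1 ∪ S3 = {Q1, Q2, Q3, Q4, Q5, Q6, Q7, Q8}); total cost 5 + 10 = 15.
The greedy pick S4, S3 costs 16; no covering selection beats 15.

15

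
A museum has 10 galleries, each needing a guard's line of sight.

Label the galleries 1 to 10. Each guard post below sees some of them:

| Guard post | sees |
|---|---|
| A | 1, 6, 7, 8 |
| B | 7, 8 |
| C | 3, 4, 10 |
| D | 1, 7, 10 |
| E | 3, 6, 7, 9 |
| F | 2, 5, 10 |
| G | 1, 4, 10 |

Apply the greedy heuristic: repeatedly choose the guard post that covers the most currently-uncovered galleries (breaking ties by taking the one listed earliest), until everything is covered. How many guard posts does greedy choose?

Greedy: pick A (covers 4 new) → pick C (covers 3 new) → pick F (covers 2 new) → pick E (covers 1 new). Total picks: 4.

4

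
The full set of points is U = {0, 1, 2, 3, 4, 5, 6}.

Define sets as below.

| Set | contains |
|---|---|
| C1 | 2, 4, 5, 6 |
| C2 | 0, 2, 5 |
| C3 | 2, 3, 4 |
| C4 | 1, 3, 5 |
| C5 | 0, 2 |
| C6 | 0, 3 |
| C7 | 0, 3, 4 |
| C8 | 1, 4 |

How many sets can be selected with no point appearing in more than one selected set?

2

C1, C6 are pairwise disjoint (C1={2,4,5,6}; C6={0,3}).
Every remaining set overlaps one of these, and no 3 of the listed sets are pairwise disjoint, so 2 is the maximum.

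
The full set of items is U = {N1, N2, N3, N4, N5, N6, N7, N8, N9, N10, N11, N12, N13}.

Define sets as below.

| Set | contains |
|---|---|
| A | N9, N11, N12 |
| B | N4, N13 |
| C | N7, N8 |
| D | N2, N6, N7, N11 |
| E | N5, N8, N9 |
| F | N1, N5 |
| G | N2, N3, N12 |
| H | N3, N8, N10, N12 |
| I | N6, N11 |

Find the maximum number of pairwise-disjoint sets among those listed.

B, C, F, G, I are pairwise disjoint (B={N4,N13}; C={N7,N8}; F={N1,N5}; G={N2,N3,N12}; I={N6,N11}).
Every remaining set overlaps one of these, and no 6 of the listed sets are pairwise disjoint, so 5 is the maximum.

5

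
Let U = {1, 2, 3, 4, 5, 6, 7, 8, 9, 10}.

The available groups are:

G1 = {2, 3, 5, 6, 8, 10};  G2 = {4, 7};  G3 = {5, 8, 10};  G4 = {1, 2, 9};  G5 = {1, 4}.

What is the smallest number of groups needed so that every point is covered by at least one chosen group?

G1, G2, and G4 cover everything between them: the union {1, 2, 3, 4, 5, 6, 7, 8, 9, 10} is all of U.
Only G1 contains 3, so G1 is forced; the remaining 4 points need at least 2 more groups (each remaining group adds at most 2) — so at least 3 groups are needed, and 3 is optimal.

3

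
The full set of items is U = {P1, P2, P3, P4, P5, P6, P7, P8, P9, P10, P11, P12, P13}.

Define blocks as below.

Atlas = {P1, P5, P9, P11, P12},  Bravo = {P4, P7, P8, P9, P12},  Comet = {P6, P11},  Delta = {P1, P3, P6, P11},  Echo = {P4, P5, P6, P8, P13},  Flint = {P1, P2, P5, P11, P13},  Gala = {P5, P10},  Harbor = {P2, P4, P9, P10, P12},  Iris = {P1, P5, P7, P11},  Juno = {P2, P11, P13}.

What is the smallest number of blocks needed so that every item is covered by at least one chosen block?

4

Bravo, Delta, Gala, and Juno cover everything between them: the union {P1, P2, P3, P4, P5, P6, P7, P8, P9, P10, P11, P12, P13} is all of U.
No 3 of the 10 blocks cover everything (all 120 combinations miss at least one item), so 4 is optimal.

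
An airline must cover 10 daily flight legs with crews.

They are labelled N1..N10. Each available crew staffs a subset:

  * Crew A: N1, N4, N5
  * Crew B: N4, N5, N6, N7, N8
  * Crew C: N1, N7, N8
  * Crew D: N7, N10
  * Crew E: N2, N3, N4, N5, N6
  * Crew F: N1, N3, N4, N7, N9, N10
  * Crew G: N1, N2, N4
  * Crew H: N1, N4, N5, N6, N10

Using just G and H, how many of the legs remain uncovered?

Union of G, H = {N1, N2, N4, N5, N6, N10}.
Not covered: N3, N7, N8, N9 — 4 legs.

4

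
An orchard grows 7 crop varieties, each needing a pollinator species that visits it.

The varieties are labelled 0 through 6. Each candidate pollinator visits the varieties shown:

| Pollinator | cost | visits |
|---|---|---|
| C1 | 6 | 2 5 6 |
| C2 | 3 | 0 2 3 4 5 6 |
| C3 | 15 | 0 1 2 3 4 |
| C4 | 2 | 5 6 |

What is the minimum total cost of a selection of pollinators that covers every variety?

17

C3, C4 together cover every variety (C3 ∪ C4 = {0, 1, 2, 3, 4, 5, 6}); total cost 15 + 2 = 17.
The greedy pick C2, C3 costs 18; no covering selection beats 17.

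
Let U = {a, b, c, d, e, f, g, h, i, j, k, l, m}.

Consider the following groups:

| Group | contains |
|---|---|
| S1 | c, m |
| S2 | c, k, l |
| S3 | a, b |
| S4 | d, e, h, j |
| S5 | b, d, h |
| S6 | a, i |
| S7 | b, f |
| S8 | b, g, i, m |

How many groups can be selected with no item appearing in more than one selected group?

4

S2, S4, S6, S7 are pairwise disjoint (S2={c,k,l}; S4={d,e,h,j}; S6={a,i}; S7={b,f}).
Every remaining group overlaps one of these, and no 5 of the listed groups are pairwise disjoint, so 4 is the maximum.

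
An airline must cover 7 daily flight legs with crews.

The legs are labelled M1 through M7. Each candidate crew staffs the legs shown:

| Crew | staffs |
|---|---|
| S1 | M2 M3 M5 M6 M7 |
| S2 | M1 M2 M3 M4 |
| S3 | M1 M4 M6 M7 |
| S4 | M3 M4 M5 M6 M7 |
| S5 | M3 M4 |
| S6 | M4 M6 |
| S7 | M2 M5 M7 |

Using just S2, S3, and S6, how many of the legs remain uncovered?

1

Union of S2, S3, S6 = {M1, M2, M3, M4, M6, M7}.
Not covered: M5 — 1 leg.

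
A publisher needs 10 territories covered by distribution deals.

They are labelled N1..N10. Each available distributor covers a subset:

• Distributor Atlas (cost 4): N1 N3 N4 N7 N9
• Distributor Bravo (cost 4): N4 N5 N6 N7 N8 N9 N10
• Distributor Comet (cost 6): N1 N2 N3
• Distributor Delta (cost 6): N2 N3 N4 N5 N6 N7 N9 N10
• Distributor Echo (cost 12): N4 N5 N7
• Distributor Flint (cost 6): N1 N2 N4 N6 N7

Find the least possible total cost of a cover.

10

Bravo, Comet together cover every territory (Bravo ∪ Comet = {N1, N2, N3, N4, N5, N6, N7, N8, N9, N10}); total cost 4 + 6 = 10.
The greedy pick Bravo, Atlas, Comet costs 14; no covering selection beats 10.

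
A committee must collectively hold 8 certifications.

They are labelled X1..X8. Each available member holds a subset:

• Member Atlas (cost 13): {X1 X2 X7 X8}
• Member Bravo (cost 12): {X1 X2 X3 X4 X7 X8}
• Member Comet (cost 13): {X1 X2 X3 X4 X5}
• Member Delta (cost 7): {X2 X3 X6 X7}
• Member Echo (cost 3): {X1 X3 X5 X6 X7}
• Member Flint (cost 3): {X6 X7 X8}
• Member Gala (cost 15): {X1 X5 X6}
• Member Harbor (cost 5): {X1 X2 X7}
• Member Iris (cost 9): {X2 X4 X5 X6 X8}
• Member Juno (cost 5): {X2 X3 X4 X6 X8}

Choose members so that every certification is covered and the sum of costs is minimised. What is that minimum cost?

8

Echo, Juno together cover every certification (Echo ∪ Juno = {X1, X2, X3, X4, X5, X6, X7, X8}); total cost 3 + 5 = 8.
No covering selection has total cost below 8.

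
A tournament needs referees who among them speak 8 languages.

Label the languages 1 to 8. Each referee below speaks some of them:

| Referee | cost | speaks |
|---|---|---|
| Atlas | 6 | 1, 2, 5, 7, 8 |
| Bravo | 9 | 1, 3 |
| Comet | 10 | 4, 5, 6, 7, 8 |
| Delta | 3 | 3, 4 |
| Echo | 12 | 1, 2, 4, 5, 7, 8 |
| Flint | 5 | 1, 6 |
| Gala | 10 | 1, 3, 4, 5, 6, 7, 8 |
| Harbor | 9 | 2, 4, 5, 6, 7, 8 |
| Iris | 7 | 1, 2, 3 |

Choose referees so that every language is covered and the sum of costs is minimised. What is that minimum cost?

Atlas, Delta, Flint together cover every language (Atlas ∪ Delta ∪ Flint = {1, 2, 3, 4, 5, 6, 7, 8}); total cost 6 + 3 + 5 = 14.
No covering selection has total cost below 14.

14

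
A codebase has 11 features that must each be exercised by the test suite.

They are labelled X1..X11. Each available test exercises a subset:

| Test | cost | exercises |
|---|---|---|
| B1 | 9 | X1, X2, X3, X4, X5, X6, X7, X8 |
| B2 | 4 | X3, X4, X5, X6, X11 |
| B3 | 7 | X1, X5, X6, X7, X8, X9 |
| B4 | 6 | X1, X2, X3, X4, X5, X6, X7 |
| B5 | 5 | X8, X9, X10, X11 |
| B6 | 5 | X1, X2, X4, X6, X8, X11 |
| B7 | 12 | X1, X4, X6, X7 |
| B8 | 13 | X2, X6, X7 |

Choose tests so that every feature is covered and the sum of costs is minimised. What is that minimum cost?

B4, B5 together cover every feature (B4 ∪ B5 = {X1, X2, X3, X4, X5, X6, X7, X8, X9, X10, X11}); total cost 6 + 5 = 11.
The greedy pick B2, B5, B4 costs 15; no covering selection beats 11.

11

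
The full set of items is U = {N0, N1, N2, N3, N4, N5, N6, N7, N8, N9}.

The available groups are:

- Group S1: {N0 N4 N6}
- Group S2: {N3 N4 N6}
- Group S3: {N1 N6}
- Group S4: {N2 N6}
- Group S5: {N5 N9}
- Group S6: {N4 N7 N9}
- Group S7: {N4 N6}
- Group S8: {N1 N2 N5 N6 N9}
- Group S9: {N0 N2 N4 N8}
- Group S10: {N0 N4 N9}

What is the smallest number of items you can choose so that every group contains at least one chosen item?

The 3 items {N4, N6, N9} hit every group.
The groups S3, S5, S9 are pairwise disjoint, so any hitting set needs a separate item for each — at least 3. Hence 3 is optimal.

3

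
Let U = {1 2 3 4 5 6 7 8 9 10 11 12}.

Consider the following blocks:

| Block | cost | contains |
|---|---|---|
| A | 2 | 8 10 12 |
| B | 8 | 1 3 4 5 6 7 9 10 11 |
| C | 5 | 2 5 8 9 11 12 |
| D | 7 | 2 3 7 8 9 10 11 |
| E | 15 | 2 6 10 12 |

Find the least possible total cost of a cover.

13

B, C together cover every item (B ∪ C = {1, 2, 3, 4, 5, 6, 7, 8, 9, 10, 11, 12}); total cost 8 + 5 = 13.
The greedy pick A, B, C costs 15; no covering selection beats 13.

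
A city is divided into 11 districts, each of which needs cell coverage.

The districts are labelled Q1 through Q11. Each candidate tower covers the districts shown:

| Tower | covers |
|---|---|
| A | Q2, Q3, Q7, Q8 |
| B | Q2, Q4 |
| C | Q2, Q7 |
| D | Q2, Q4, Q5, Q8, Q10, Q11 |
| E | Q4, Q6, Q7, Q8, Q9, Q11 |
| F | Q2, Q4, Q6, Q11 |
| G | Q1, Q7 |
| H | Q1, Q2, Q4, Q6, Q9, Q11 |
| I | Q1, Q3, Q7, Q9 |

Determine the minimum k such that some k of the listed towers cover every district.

Take {D, E, I}. Their union is {Q1, Q2, Q3, Q4, Q5, Q6, Q7, Q8, Q9, Q10, Q11}, which is all 11 districts.
Only D contains Q5, so D is forced; the remaining 5 districts need at least 2 more towers (each remaining tower adds at most 4) — so at least 3 towers are needed, and 3 is optimal.

3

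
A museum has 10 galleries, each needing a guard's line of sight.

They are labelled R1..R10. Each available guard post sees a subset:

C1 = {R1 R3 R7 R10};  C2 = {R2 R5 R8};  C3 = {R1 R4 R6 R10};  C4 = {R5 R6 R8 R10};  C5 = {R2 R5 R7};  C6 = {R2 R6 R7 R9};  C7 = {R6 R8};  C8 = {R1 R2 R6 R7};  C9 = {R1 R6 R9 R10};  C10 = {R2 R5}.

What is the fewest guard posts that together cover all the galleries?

C1 and C3 and C4 and C6 together: C1 ∪ C3 ∪ C4 ∪ C6 = {R1, R2, R3, R4, R5, R6, R7, R8, R9, R10} — every gallery is covered.
No 3 of the 10 guard posts cover everything (all 120 combinations miss at least one gallery), so 4 is optimal.

4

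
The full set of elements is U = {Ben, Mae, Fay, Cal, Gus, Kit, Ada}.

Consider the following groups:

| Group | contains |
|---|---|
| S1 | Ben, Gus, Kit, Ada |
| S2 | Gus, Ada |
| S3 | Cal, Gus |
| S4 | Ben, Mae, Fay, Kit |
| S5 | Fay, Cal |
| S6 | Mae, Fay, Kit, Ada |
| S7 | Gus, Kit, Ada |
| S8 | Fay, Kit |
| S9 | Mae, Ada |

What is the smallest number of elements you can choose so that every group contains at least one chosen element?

The 3 elements {Mae, Fay, Gus} hit every group.
The groups S3, S8, S9 are pairwise disjoint, so any hitting set needs a separate element for each — at least 3. Hence 3 is optimal.

3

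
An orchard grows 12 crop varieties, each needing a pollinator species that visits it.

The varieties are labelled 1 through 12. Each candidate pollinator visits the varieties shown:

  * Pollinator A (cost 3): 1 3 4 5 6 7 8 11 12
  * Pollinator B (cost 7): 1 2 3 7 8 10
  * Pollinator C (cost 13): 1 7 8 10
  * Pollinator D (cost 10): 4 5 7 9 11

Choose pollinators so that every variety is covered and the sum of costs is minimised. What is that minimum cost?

A, B, D together cover every variety (A ∪ B ∪ D = {1, 2, 3, 4, 5, 6, 7, 8, 9, 10, 11, 12}); total cost 3 + 7 + 10 = 20.
No covering selection has total cost below 20.

20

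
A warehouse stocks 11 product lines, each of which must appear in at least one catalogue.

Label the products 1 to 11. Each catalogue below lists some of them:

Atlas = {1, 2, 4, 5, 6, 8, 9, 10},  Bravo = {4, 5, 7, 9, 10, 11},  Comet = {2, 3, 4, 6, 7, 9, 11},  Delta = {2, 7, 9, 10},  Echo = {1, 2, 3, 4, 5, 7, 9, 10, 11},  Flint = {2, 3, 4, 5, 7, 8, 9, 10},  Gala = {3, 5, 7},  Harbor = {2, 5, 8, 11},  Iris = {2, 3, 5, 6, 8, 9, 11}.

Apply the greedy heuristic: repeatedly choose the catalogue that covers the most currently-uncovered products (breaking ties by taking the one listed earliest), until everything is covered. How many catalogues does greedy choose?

Greedy: pick Echo (covers 9 new) → pick Atlas (covers 2 new). Total picks: 2.

2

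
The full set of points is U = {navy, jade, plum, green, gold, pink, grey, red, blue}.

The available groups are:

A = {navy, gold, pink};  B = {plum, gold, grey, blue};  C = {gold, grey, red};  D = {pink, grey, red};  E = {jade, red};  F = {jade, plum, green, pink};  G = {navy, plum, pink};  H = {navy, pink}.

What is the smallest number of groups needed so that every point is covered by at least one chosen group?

4

Take {B, E, F, H}. Their union is {navy, jade, plum, green, gold, pink, grey, red, blue}, which is all 9 points.
No 3 of the 8 groups cover everything (all 56 combinations miss at least one point), so 4 is optimal.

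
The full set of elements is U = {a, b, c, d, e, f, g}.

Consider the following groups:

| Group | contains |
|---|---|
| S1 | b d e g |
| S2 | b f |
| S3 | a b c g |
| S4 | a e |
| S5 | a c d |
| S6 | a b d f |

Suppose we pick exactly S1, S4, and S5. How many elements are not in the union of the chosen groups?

1

Union of S1, S4, S5 = {a, b, c, d, e, g}.
Not covered: f — 1 element.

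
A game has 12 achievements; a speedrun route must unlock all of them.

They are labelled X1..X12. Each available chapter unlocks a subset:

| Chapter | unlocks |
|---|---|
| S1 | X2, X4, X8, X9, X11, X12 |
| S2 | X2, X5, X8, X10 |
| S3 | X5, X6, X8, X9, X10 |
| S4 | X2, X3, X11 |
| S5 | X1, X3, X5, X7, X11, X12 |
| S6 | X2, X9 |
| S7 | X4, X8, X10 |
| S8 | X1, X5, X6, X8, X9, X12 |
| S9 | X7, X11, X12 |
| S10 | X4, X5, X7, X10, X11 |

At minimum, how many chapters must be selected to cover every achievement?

3

S4 and S8 and S10 together: S4 ∪ S8 ∪ S10 = {X1, X2, X3, X4, X5, X6, X7, X8, X9, X10, X11, X12} — every achievement is covered.
No 2 of the 10 chapters cover everything (all 45 combinations miss at least one achievement), so 3 is optimal.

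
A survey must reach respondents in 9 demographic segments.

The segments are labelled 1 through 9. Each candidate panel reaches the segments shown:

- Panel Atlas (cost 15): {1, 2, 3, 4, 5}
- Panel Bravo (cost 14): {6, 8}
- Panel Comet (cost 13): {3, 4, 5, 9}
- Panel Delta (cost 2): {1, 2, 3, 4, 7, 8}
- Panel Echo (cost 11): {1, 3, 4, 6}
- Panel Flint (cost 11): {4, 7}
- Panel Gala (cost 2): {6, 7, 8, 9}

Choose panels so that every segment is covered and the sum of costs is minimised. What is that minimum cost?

Comet, Delta, Gala together cover every segment (Comet ∪ Delta ∪ Gala = {1, 2, 3, 4, 5, 6, 7, 8, 9}); total cost 13 + 2 + 2 = 17.
No covering selection has total cost below 17.

17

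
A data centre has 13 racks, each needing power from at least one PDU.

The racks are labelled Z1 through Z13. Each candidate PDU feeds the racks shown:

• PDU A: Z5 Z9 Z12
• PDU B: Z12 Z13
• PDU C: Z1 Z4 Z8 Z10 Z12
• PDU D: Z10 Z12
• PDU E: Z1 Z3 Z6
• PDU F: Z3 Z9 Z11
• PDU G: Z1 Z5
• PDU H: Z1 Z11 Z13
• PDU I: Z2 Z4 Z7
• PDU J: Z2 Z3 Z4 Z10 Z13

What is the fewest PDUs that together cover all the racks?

Take {A, C, E, H, I}. Their union is {Z1, Z2, Z3, Z4, Z5, Z6, Z7, Z8, Z9, Z10, Z11, Z12, Z13}, which is all 13 racks.
No 4 of the 10 PDUs cover everything (all 210 combinations miss at least one rack), so 5 is optimal.

5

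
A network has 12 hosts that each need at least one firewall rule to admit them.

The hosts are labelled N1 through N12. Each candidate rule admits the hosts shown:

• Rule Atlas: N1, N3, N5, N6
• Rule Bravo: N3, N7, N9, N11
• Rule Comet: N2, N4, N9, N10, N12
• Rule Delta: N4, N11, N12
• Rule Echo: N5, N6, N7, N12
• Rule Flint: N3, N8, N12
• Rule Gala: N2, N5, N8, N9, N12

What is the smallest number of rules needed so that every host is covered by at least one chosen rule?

Atlas and Bravo and Comet and Flint together: Atlas ∪ Bravo ∪ Comet ∪ Flint = {N1, N2, N3, N4, N5, N6, N7, N8, N9, N10, N11, N12} — every host is covered.
No 3 of the 7 rules cover everything (all 35 combinations miss at least one host), so 4 is optimal.

4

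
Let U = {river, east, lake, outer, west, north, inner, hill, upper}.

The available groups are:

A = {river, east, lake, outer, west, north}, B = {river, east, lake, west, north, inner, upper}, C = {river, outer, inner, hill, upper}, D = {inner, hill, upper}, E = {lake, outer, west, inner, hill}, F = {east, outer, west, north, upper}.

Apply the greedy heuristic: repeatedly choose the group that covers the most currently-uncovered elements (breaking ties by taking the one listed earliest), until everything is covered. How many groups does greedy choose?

2

Greedy: pick B (covers 7 new) → pick C (covers 2 new). Total picks: 2.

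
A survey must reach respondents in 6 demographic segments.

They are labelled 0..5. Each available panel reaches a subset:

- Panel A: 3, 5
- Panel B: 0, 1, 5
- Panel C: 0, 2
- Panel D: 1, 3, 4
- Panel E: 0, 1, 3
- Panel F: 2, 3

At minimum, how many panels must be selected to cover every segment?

3

Take {B, D, F}. Their union is {0, 1, 2, 3, 4, 5}, which is all 6 segments.
Only D contains 4, so D is forced; the remaining 3 segments need at least 2 more panels (each remaining panel adds at most 2) — so at least 3 panels are needed, and 3 is optimal.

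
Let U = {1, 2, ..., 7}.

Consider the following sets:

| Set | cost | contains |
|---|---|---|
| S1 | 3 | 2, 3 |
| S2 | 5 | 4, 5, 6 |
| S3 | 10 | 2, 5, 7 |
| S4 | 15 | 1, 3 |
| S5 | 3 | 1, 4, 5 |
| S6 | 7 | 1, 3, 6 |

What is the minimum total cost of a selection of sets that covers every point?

20

S3, S5, S6 together cover every point (S3 ∪ S5 ∪ S6 = {1, 2, 3, 4, 5, 6, 7}); total cost 10 + 3 + 7 = 20.
The greedy pick S5, S1, S2, S3 costs 21; no covering selection beats 20.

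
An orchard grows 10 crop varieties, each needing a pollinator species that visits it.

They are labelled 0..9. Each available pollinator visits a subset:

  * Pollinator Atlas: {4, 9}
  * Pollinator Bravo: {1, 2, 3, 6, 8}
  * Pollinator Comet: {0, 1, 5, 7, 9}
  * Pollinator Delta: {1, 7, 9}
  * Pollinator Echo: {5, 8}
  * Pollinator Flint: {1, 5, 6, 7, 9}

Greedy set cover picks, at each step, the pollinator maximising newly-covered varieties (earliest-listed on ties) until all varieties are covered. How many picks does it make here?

3

Greedy: pick Bravo (covers 5 new) → pick Comet (covers 4 new) → pick Atlas (covers 1 new). Total picks: 3.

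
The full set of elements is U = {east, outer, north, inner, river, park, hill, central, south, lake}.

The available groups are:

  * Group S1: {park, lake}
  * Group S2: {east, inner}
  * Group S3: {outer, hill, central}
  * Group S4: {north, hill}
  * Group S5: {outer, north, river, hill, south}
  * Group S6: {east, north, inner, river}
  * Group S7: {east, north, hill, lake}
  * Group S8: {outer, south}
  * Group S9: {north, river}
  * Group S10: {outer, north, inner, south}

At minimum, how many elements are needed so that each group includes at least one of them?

4

Take H = {outer, north, inner, park}. Each listed group contains at least one of these, so H is a hitting set of size 4.
The groups S1, S2, S8, S9 are pairwise disjoint, so any hitting set needs a separate element for each — at least 4. Hence 4 is optimal.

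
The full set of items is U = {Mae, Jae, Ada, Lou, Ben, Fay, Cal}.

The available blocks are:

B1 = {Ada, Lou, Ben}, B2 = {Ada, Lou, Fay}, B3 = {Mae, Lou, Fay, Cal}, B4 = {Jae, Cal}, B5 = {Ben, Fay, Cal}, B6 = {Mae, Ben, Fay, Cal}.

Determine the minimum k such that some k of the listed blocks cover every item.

B1, B3, and B4 cover everything between them: the union {Mae, Jae, Ada, Lou, Ben, Fay, Cal} is all of U.
Only B4 contains Jae, so B4 is forced; the remaining 5 items need at least 2 more blocks (each remaining block adds at most 3) — so at least 3 blocks are needed, and 3 is optimal.

3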